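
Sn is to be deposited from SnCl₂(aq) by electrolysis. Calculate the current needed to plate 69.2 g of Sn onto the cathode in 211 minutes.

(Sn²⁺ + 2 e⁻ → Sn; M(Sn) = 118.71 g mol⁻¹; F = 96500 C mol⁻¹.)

8.89 A

n(Sn) = 69.2 / 118.71 = 0.5829 mol.
n(e⁻) = 2 × 0.5829 = 1.166 mol.
Q = n(e⁻)·F = 1.166 × 96500 = 112500 C.
I = Q/t = 112500 / 12660 s = 8.89 A.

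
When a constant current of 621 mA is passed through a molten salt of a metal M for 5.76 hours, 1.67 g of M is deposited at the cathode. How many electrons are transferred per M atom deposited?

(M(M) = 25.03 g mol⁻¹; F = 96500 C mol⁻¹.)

2

Q = I·t = 0.6210 A × 20736 s = 12880 C, so n(e⁻) = 12880/96500 = 0.1334 mol.
n(M) deposited = 1.67 / 25.03 = 0.06672 mol.
Electrons per atom = n(e⁻)/n(M) = 0.1334 / 0.06672 = 2.00 ≈ 2, so the ion is M²⁺.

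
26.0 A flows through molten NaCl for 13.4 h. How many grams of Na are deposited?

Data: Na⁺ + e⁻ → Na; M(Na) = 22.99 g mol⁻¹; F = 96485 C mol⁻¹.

Q = I·t = 26.00 A × 48240 s = 1254000 C.
n(e⁻) = Q/F = 1254000 / 96485 = 13.00 mol.
Na⁺ + e⁻ → Na, so n(Na) = n(e⁻)/1 = 13.00 mol.
m = n·M = 13.00 × 22.99 = 299 g.

299 g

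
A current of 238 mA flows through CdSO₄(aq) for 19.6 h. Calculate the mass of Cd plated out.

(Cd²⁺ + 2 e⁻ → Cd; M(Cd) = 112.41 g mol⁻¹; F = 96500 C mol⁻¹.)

Q = I·t = 0.2380 A × 70560 s = 16790 C.
n(e⁻) = Q/F = 16790 / 96500 = 0.1740 mol.
Cd²⁺ + 2 e⁻ → Cd, so n(Cd) = n(e⁻)/2 = 0.08701 mol.
m = n·M = 0.08701 × 112.41 = 9.78 g.

9.78 g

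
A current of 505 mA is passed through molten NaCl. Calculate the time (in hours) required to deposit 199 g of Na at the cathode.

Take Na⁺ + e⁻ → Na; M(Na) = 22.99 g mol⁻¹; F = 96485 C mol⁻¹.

n(Na) = m/M = 199 / 22.99 = 8.656 mol.
Each Na atom requires 1 electron, so n(e⁻) = 1 × 8.656 = 8.656 mol.
Q = n(e⁻)·F = 8.656 × 96485 = 835200 C.
t = Q/I = 835200 / 0.5050 A = 1654000 s = 459 h.

459 h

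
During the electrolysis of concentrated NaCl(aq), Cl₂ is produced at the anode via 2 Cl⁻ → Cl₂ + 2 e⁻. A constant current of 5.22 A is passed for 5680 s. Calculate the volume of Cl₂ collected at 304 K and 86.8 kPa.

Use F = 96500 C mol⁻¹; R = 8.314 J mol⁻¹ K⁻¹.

4.47 L

Q = I·t = 5.220 A × 5680.0 s = 29650 C.
n(e⁻) = Q/F = 29650 / 96500 = 0.3072 mol.
2 electrons are transferred per Cl₂ molecule, so n(Cl₂) = 0.3072 / 2 = 0.1536 mol.
V = nRT/P = (0.1536 × 8.314 × 304) / (86.8 × 10³ Pa) = 0.00447 m³ = 4.47 L.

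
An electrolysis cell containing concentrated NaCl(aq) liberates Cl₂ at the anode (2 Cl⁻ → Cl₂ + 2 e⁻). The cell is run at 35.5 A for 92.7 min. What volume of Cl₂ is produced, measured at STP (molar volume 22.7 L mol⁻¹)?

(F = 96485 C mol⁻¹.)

Q = I·t = 35.50 A × 5562.0 s = 197500 C.
n(e⁻) = Q/F = 197500 / 96485 = 2.046 mol.
2 electrons are transferred per Cl₂ molecule, so n(Cl₂) = 2.046 / 2 = 1.023 mol.
V = n × V_m = 1.023 × 22.7 = 23.2 L.

23.2 L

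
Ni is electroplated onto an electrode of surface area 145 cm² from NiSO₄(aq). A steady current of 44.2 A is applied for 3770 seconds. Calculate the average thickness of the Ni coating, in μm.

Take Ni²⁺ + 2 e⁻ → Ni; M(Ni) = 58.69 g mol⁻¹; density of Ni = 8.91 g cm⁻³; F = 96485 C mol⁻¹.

Q = I·t = 44.20 × 3770.0 = 166600 C; n(e⁻) = 1.727 mol.
n(Ni) = n(e⁻)/2 = 0.8635 mol, so m = 0.8635 × 58.69 = 50.68 g.
Volume = m/ρ = 50.68 / 8.91 = 5.688 cm³.
Thickness = V/A = 5.688 / 145 = 0.0392 cm = 392 μm.

392 μm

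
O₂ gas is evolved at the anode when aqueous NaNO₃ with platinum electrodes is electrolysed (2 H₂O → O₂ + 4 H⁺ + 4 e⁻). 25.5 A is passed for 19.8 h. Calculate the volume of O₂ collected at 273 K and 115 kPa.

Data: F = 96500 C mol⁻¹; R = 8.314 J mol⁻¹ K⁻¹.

92.9 L

Q = I·t = 25.50 A × 71280 s = 1818000 C.
n(e⁻) = Q/F = 1818000 / 96500 = 18.84 mol.
4 electrons are transferred per O₂ molecule, so n(O₂) = 18.84 / 4 = 4.709 mol.
V = nRT/P = (4.709 × 8.314 × 273) / (115 × 10³ Pa) = 0.0929 m³ = 92.9 L.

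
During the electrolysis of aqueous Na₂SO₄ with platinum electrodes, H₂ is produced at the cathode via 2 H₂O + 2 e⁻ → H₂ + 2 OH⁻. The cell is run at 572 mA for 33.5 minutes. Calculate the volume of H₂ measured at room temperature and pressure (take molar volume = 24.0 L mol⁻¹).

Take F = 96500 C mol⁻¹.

Q = I·t = 0.5720 A × 2010.0 s = 1150 C.
n(e⁻) = Q/F = 1150 / 96500 = 0.01191 mol.
2 electrons are transferred per H₂ molecule, so n(H₂) = 0.01191 / 2 = 0.005957 mol.
V = n × V_m = 0.005957 × 24.0 = 0.143 L.

0.143 L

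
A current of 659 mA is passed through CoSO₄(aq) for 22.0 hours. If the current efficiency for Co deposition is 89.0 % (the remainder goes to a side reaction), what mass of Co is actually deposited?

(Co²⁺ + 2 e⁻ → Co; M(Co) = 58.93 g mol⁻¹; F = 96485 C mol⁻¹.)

14.2 g

Q = I·t = 0.6590 × 79200 = 52190 C.
n(e⁻) = 52190/96485 = 0.5409 mol; theoretically n(Co) = 0.5409/2 = 0.2705 mol, m_theo = 15.94 g.
At 89.0 % efficiency, m_actual = 0.890 × 15.94 = 14.2 g.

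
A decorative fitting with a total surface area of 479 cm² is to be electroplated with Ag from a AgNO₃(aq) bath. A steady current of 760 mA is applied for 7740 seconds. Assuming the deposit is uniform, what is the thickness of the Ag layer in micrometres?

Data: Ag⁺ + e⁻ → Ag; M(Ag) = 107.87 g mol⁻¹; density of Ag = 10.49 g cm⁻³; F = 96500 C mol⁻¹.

13.1 μm

Q = I·t = 0.7600 × 7740.0 = 5882 C; n(e⁻) = 0.06096 mol.
n(Ag) = n(e⁻)/1 = 0.06096 mol, so m = 0.06096 × 107.87 = 6.575 g.
Volume = m/ρ = 6.575 / 10.49 = 0.6268 cm³.
Thickness = V/A = 0.6268 / 479 = 0.00131 cm = 13.1 μm.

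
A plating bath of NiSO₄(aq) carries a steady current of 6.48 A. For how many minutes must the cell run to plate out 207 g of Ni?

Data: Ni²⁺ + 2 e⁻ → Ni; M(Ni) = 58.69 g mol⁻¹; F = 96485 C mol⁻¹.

1750 min

n(Ni) = m/M = 207 / 58.69 = 3.527 mol.
Each Ni atom requires 2 electrons, so n(e⁻) = 2 × 3.527 = 7.054 mol.
Q = n(e⁻)·F = 7.054 × 96485 = 680600 C.
t = Q/I = 680600 / 6.480 A = 105000 s = 1750 min.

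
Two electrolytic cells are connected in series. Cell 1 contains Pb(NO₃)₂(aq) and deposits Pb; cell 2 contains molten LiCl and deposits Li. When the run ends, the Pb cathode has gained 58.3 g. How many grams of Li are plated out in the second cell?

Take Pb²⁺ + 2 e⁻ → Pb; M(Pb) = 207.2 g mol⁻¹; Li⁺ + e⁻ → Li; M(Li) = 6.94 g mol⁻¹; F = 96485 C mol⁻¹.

n(Pb) = 58.3 / 207.2 = 0.2814 mol.
Since Pb²⁺ + 2 e⁻ → Pb, n(e⁻) passed = 2 × 0.2814 = 0.5627 mol.
Cells in series carry the same charge, so the same 0.5627 mol of electrons passes through cell 2.
Li⁺ + e⁻ → Li, so n(Li) = 0.5627 / 1 = 0.5627 mol.
m(Li) = 0.5627 × 6.94 = 3.91 g.

3.91 g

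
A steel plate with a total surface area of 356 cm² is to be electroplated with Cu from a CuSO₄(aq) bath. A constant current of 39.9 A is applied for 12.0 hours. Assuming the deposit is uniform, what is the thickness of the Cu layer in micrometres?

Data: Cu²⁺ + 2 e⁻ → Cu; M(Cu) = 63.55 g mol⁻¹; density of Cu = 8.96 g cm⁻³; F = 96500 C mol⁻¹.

Q = I·t = 39.90 × 43200 = 1724000 C; n(e⁻) = 17.86 mol.
n(Cu) = n(e⁻)/2 = 8.931 mol, so m = 8.931 × 63.55 = 567.6 g.
Volume = m/ρ = 567.6 / 8.96 = 63.34 cm³.
Thickness = V/A = 63.34 / 356 = 0.178 cm = 1780 μm.

1780 μm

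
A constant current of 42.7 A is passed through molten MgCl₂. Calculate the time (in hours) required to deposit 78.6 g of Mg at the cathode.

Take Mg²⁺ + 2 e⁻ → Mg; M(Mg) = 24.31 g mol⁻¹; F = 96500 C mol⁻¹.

n(Mg) = m/M = 78.6 / 24.31 = 3.233 mol.
Each Mg atom requires 2 electrons, so n(e⁻) = 2 × 3.233 = 6.466 mol.
Q = n(e⁻)·F = 6.466 × 96500 = 624000 C.
t = Q/I = 624000 / 42.70 A = 14610 s = 4.06 h.

4.06 h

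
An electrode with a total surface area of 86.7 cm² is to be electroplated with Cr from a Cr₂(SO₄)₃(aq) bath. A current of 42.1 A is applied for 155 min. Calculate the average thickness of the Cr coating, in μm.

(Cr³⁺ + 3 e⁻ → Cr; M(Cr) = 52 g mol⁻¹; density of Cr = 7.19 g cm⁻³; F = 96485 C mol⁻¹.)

1130 μm

Q = I·t = 42.10 × 9300.0 = 391500 C; n(e⁻) = 4.058 mol.
n(Cr) = n(e⁻)/3 = 1.353 mol, so m = 1.353 × 52 = 70.34 g.
Volume = m/ρ = 70.34 / 7.19 = 9.783 cm³.
Thickness = V/A = 9.783 / 86.7 = 0.113 cm = 1130 μm.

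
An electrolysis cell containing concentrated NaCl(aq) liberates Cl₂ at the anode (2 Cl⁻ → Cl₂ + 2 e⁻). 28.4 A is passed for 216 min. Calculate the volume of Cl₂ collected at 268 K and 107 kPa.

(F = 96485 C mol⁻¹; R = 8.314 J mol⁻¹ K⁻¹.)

39.7 L

Q = I·t = 28.40 A × 12960 s = 368100 C.
n(e⁻) = Q/F = 368100 / 96485 = 3.815 mol.
2 electrons are transferred per Cl₂ molecule, so n(Cl₂) = 3.815 / 2 = 1.907 mol.
V = nRT/P = (1.907 × 8.314 × 268) / (107 × 10³ Pa) = 0.0397 m³ = 39.7 L.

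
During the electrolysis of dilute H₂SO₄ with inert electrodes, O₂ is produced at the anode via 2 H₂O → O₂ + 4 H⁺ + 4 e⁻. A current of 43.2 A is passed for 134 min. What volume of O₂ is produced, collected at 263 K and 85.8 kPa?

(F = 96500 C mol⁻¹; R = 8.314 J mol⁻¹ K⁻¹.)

Q = I·t = 43.20 A × 8040.0 s = 347300 C.
n(e⁻) = Q/F = 347300 / 96500 = 3.599 mol.
4 electrons are transferred per O₂ molecule, so n(O₂) = 3.599 / 4 = 0.8998 mol.
V = nRT/P = (0.8998 × 8.314 × 263) / (85.8 × 10³ Pa) = 0.0229 m³ = 22.9 L.

22.9 L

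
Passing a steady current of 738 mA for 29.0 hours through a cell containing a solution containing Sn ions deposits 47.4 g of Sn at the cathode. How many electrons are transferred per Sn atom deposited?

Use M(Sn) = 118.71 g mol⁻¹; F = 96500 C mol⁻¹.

2

Q = I·t = 0.7380 A × 104400 s = 77050 C, so n(e⁻) = 77050/96500 = 0.7984 mol.
n(Sn) deposited = 47.4 / 118.71 = 0.3993 mol.
Electrons per atom = n(e⁻)/n(Sn) = 0.7984 / 0.3993 = 2.00 ≈ 2, so the ion is Sn²⁺.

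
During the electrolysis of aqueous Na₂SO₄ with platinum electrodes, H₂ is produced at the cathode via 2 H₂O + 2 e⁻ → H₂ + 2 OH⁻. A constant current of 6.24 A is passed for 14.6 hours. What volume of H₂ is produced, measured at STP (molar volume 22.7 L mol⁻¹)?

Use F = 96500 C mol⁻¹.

Q = I·t = 6.240 A × 52560 s = 328000 C.
n(e⁻) = Q/F = 328000 / 96500 = 3.399 mol.
2 electrons are transferred per H₂ molecule, so n(H₂) = 3.399 / 2 = 1.699 mol.
V = n × V_m = 1.699 × 22.7 = 38.6 L.

38.6 L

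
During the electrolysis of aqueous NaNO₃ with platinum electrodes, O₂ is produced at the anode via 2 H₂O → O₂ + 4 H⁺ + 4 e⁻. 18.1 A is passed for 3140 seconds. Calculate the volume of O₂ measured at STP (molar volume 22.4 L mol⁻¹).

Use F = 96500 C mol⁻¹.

3.30 L

Q = I·t = 18.10 A × 3140.0 s = 56830 C.
n(e⁻) = Q/F = 56830 / 96500 = 0.5890 mol.
4 electrons are transferred per O₂ molecule, so n(O₂) = 0.5890 / 4 = 0.1472 mol.
V = n × V_m = 0.1472 × 22.4 = 3.30 L.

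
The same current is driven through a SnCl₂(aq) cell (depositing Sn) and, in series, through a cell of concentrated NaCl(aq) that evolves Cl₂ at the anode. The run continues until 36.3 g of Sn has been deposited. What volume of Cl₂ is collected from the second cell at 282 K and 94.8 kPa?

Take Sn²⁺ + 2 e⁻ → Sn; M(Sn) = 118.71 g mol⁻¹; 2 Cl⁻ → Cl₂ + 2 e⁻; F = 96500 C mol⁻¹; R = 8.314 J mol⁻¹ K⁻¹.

n(Sn) = 36.3 / 118.71 = 0.3058 mol, so n(e⁻) = 2 × 0.3058 = 0.6116 mol.
The cells are in series, so the same 0.6116 mol of electrons passes through the second cell.
2 Cl⁻ → Cl₂ + 2 e⁻ — 2 mol e⁻ per mol Cl₂, so n(Cl₂) = 0.6116/2 = 0.3058 mol.
V = nRT/P = (0.3058 × 8.314 × 282) / (94.8 × 10³) = 0.00756 m³ = 7.56 L.

7.56 L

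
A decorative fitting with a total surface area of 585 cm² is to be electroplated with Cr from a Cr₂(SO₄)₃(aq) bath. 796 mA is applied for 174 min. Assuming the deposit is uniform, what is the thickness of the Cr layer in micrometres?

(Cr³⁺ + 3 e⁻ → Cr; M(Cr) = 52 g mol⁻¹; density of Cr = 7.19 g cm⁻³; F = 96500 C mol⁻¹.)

3.55 μm

Q = I·t = 0.7960 × 10440 = 8310 C; n(e⁻) = 0.08612 mol.
n(Cr) = n(e⁻)/3 = 0.02871 mol, so m = 0.02871 × 52 = 1.493 g.
Volume = m/ρ = 1.493 / 7.19 = 0.2076 cm³.
Thickness = V/A = 0.2076 / 585 = 3.55 × 10⁻⁴ cm = 3.55 μm.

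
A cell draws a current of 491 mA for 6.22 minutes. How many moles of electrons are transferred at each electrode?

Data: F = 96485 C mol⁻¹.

0.00190 mol

Q = I·t = 0.4910 A × 373.20 s = 183.2 C.
n(e⁻) = Q/F = 183.2 / 96485 = 0.00190 mol.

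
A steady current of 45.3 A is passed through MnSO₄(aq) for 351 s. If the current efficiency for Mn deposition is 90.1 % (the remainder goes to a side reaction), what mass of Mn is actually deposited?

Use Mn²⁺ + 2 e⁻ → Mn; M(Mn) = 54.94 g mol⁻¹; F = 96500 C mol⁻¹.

4.08 g

Q = I·t = 45.30 × 351.00 = 15900 C.
n(e⁻) = 15900/96500 = 0.1648 mol; theoretically n(Mn) = 0.1648/2 = 0.08238 mol, m_theo = 4.526 g.
At 90.1 % efficiency, m_actual = 0.901 × 4.526 = 4.08 g.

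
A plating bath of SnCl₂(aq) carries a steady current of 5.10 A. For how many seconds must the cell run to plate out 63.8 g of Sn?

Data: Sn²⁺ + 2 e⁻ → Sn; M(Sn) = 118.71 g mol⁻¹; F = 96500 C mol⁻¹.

20300 s

n(Sn) = m/M = 63.8 / 118.71 = 0.5374 mol.
Each Sn atom requires 2 electrons, so n(e⁻) = 2 × 0.5374 = 1.075 mol.
Q = n(e⁻)·F = 1.075 × 96500 = 103700 C.
t = Q/I = 103700 / 5.100 A = 20340 s.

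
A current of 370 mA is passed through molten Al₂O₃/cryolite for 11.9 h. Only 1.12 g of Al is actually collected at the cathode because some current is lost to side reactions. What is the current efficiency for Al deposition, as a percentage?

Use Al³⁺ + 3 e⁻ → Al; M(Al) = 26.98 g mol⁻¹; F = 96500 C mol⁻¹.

75.8 %

Q = I·t = 0.3700 × 42840 = 15850 C; n(e⁻) = 15850/96500 = 0.1643 mol.
Theoretical n(Al) = n(e⁻)/3 = 0.05475 mol, i.e. m_theo = 0.05475 × 26.98 = 1.477 g.
Efficiency = m_actual / m_theo = 1.12 / 1.477 = 75.8 %.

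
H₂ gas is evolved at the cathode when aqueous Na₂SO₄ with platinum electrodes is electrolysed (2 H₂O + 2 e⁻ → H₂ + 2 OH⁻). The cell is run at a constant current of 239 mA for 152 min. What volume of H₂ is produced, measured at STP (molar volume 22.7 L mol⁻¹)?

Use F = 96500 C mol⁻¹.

0.256 L

Q = I·t = 0.2390 A × 9120.0 s = 2180 C.
n(e⁻) = Q/F = 2180 / 96500 = 0.02259 mol.
2 electrons are transferred per H₂ molecule, so n(H₂) = 0.02259 / 2 = 0.01129 mol.
V = n × V_m = 0.01129 × 22.7 = 0.256 L.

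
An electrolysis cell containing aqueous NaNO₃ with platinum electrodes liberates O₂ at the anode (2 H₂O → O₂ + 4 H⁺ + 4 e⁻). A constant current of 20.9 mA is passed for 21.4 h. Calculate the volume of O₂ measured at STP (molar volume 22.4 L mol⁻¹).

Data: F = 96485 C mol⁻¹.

0.0935 L

Q = I·t = 0.02090 A × 77040 s = 1610 C.
n(e⁻) = Q/F = 1610 / 96485 = 0.01669 mol.
4 electrons are transferred per O₂ molecule, so n(O₂) = 0.01669 / 4 = 0.004172 mol.
V = n × V_m = 0.004172 × 22.4 = 0.0935 L.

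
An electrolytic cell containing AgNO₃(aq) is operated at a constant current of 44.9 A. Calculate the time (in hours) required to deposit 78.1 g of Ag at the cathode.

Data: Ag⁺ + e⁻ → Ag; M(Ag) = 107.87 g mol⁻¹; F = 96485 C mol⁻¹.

0.432 h

n(Ag) = m/M = 78.1 / 107.87 = 0.7240 mol.
Each Ag atom requires 1 electron, so n(e⁻) = 1 × 0.7240 = 0.7240 mol.
Q = n(e⁻)·F = 0.7240 × 96485 = 69860 C.
t = Q/I = 69860 / 44.90 A = 1556 s = 0.432 h.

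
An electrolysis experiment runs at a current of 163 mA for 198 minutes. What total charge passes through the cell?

Q = I·t = 0.1630 A × 11880 s = 1940 C.

1940 C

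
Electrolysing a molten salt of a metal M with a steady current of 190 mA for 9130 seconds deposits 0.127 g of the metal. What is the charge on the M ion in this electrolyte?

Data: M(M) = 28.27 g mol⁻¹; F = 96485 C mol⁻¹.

+4

Q = I·t = 0.1900 A × 9130.0 s = 1735 C, so n(e⁻) = 1735/96485 = 0.01798 mol.
n(M) deposited = 0.127 / 28.27 = 0.004492 mol.
Electrons per atom = n(e⁻)/n(M) = 0.01798 / 0.004492 = 4.00 ≈ 4, so the ion is M⁴⁺.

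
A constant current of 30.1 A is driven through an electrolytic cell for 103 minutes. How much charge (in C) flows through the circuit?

1.86 × 10⁵ C

Q = I·t = 30.10 A × 6180.0 s = 1.86 × 10⁵ C.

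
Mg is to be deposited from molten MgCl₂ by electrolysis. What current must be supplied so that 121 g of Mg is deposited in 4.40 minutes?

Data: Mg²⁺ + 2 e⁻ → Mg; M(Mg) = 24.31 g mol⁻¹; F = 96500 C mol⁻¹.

n(Mg) = 121 / 24.31 = 4.977 mol.
n(e⁻) = 2 × 4.977 = 9.955 mol.
Q = n(e⁻)·F = 9.955 × 96500 = 960600 C.
I = Q/t = 960600 / 264.00 s = 3640 A.

3640 A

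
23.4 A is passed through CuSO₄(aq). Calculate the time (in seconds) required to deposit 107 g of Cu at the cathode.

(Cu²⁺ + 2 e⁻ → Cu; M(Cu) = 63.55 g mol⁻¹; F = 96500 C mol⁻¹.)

13900 s

n(Cu) = m/M = 107 / 63.55 = 1.684 mol.
Each Cu atom requires 2 electrons, so n(e⁻) = 2 × 1.684 = 3.367 mol.
Q = n(e⁻)·F = 3.367 × 96500 = 325000 C.
t = Q/I = 325000 / 23.40 A = 13890 s.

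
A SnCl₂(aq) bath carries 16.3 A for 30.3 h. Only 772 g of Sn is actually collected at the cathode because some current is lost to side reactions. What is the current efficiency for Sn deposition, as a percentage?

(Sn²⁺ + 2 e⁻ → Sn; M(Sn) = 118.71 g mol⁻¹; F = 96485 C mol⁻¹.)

Q = I·t = 16.30 × 109080 = 1778000 C; n(e⁻) = 1778000/96485 = 18.43 mol.
Theoretical n(Sn) = n(e⁻)/2 = 9.214 mol, i.e. m_theo = 9.214 × 118.71 = 1094 g.
Efficiency = m_actual / m_theo = 772 / 1094 = 70.6 %.

70.6 %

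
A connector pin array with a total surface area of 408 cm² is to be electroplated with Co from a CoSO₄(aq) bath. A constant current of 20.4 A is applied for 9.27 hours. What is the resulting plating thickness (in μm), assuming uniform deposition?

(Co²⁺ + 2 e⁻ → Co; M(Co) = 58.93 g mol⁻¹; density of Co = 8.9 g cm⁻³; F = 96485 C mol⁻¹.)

Q = I·t = 20.40 × 33372 = 680800 C; n(e⁻) = 7.056 mol.
n(Co) = n(e⁻)/2 = 3.528 mol, so m = 3.528 × 58.93 = 207.9 g.
Volume = m/ρ = 207.9 / 8.9 = 23.36 cm³.
Thickness = V/A = 23.36 / 408 = 0.0573 cm = 573 μm.

573 μm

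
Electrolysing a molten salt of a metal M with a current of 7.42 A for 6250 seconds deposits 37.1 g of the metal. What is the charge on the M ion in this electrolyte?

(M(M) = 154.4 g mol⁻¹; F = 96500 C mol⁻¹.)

Q = I·t = 7.420 A × 6250.0 s = 46380 C, so n(e⁻) = 46380/96500 = 0.4806 mol.
n(M) deposited = 37.1 / 154.4 = 0.2403 mol.
Electrons per atom = n(e⁻)/n(M) = 0.4806 / 0.2403 = 2.00 ≈ 2, so the ion is M²⁺.

+2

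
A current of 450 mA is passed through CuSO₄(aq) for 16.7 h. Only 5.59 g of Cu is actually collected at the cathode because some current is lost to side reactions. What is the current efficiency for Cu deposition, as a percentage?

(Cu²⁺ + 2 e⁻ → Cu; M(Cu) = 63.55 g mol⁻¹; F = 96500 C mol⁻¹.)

Q = I·t = 0.4500 × 60120 = 27050 C; n(e⁻) = 27050/96500 = 0.2804 mol.
Theoretical n(Cu) = n(e⁻)/2 = 0.1402 mol, i.e. m_theo = 0.1402 × 63.55 = 8.908 g.
Efficiency = m_actual / m_theo = 5.59 / 8.908 = 62.8 %.

62.8 %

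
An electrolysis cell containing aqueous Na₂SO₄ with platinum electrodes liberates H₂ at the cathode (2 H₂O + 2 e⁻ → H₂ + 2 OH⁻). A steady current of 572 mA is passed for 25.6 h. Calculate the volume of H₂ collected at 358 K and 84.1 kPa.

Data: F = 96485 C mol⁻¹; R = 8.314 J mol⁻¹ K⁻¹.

Q = I·t = 0.5720 A × 92160 s = 52720 C.
n(e⁻) = Q/F = 52720 / 96485 = 0.5464 mol.
2 electrons are transferred per H₂ molecule, so n(H₂) = 0.5464 / 2 = 0.2732 mol.
V = nRT/P = (0.2732 × 8.314 × 358) / (84.1 × 10³ Pa) = 0.00967 m³ = 9.67 L.

9.67 L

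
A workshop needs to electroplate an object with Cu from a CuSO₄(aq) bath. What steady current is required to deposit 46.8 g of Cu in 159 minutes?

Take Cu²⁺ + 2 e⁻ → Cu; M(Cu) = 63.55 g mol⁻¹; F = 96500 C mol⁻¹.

14.9 A

n(Cu) = 46.8 / 63.55 = 0.7364 mol.
n(e⁻) = 2 × 0.7364 = 1.473 mol.
Q = n(e⁻)·F = 1.473 × 96500 = 142100 C.
I = Q/t = 142100 / 9540.0 s = 14.9 A.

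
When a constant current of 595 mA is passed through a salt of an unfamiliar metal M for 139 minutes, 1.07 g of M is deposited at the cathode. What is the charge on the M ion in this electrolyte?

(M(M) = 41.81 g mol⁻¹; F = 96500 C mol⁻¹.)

+2

Q = I·t = 0.5950 A × 8340.0 s = 4962 C, so n(e⁻) = 4962/96500 = 0.05142 mol.
n(M) deposited = 1.07 / 41.81 = 0.02559 mol.
Electrons per atom = n(e⁻)/n(M) = 0.05142 / 0.02559 = 2.01 ≈ 2, so the ion is M²⁺.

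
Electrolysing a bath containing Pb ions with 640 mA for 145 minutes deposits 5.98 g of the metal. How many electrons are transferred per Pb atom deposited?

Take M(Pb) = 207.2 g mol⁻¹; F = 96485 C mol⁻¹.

Q = I·t = 0.6400 A × 8700.0 s = 5568 C, so n(e⁻) = 5568/96485 = 0.05771 mol.
n(Pb) deposited = 5.98 / 207.2 = 0.02886 mol.
Electrons per atom = n(e⁻)/n(Pb) = 0.05771 / 0.02886 = 2.00 ≈ 2, so the ion is Pb²⁺.

2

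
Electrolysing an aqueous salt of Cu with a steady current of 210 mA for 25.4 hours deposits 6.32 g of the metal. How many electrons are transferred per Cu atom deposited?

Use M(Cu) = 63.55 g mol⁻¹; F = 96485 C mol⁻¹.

Q = I·t = 0.2100 A × 91440 s = 19200 C, so n(e⁻) = 19200/96485 = 0.1990 mol.
n(Cu) deposited = 6.32 / 63.55 = 0.09945 mol.
Electrons per atom = n(e⁻)/n(Cu) = 0.1990 / 0.09945 = 2.00 ≈ 2, so the ion is Cu²⁺.

2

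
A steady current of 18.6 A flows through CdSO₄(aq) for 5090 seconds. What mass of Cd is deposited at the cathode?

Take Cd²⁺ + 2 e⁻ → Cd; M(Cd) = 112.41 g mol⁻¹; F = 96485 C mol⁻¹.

Q = I·t = 18.60 A × 5090.0 s = 94670 C.
n(e⁻) = Q/F = 94670 / 96485 = 0.9812 mol.
Cd²⁺ + 2 e⁻ → Cd, so n(Cd) = n(e⁻)/2 = 0.4906 mol.
m = n·M = 0.4906 × 112.41 = 55.2 g.

55.2 g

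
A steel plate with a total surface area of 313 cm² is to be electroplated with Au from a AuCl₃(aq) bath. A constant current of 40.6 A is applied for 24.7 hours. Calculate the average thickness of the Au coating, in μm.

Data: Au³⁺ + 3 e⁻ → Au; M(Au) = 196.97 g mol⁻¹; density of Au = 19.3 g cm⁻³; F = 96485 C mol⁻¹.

Q = I·t = 40.60 × 88920 = 3610000 C; n(e⁻) = 37.42 mol.
n(Au) = n(e⁻)/3 = 12.47 mol, so m = 12.47 × 196.97 = 2457 g.
Volume = m/ρ = 2457 / 19.3 = 127.3 cm³.
Thickness = V/A = 127.3 / 313 = 0.407 cm = 4070 μm.

4070 μm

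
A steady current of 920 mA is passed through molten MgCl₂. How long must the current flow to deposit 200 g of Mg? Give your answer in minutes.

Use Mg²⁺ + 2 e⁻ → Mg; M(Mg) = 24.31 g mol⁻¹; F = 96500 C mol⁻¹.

n(Mg) = m/M = 200 / 24.31 = 8.227 mol.
Each Mg atom requires 2 electrons, so n(e⁻) = 2 × 8.227 = 16.45 mol.
Q = n(e⁻)·F = 16.45 × 96500 = 1588000 C.
t = Q/I = 1588000 / 0.9200 A = 1726000 s = 28800 min.

28800 min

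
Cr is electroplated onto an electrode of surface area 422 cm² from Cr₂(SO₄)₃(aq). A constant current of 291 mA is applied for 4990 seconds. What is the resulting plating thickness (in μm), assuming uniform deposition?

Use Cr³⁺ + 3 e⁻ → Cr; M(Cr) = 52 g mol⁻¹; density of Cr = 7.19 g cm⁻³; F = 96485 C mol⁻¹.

Q = I·t = 0.2910 × 4990.0 = 1452 C; n(e⁻) = 0.01505 mol.
n(Cr) = n(e⁻)/3 = 0.005017 mol, so m = 0.005017 × 52 = 0.2609 g.
Volume = m/ρ = 0.2609 / 7.19 = 0.03628 cm³.
Thickness = V/A = 0.03628 / 422 = 8.60 × 10⁻⁵ cm = 0.860 μm.

0.860 μm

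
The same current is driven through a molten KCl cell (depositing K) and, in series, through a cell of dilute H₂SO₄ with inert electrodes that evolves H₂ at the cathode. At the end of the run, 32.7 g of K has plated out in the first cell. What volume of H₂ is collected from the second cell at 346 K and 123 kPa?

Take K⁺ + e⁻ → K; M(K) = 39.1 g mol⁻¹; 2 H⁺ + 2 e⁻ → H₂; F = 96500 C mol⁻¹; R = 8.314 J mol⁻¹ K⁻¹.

9.78 L

n(K) = 32.7 / 39.1 = 0.8363 mol, so n(e⁻) = 1 × 0.8363 = 0.8363 mol.
The cells are in series, so the same 0.8363 mol of electrons passes through the second cell.
2 H⁺ + 2 e⁻ → H₂ — 2 mol e⁻ per mol H₂, so n(H₂) = 0.8363/2 = 0.4182 mol.
V = nRT/P = (0.4182 × 8.314 × 346) / (123 × 10³) = 0.00978 m³ = 9.78 L.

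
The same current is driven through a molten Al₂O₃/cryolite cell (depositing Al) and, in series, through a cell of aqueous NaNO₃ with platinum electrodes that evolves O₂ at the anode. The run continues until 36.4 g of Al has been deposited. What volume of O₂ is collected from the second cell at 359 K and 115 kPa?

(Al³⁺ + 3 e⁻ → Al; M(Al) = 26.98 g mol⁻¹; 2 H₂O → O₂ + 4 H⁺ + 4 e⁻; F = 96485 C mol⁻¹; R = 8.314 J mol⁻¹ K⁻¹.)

26.3 L

n(Al) = 36.4 / 26.98 = 1.349 mol, so n(e⁻) = 3 × 1.349 = 4.047 mol.
The cells are in series, so the same 4.047 mol of electrons passes through the second cell.
2 H₂O → O₂ + 4 H⁺ + 4 e⁻ — 4 mol e⁻ per mol O₂, so n(O₂) = 4.047/4 = 1.012 mol.
V = nRT/P = (1.012 × 8.314 × 359) / (115 × 10³) = 0.0263 m³ = 26.3 L.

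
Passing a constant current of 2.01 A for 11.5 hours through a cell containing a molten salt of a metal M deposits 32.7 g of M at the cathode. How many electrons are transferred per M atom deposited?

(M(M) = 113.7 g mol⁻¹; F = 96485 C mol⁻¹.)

Q = I·t = 2.010 A × 41400 s = 83210 C, so n(e⁻) = 83210/96485 = 0.8625 mol.
n(M) deposited = 32.7 / 113.7 = 0.2876 mol.
Electrons per atom = n(e⁻)/n(M) = 0.8625 / 0.2876 = 3.00 ≈ 3, so the ion is M³⁺.

3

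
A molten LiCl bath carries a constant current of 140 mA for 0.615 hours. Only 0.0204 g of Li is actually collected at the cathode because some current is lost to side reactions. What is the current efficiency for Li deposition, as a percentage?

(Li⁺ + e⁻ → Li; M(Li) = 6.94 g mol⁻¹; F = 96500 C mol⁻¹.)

Q = I·t = 0.1400 × 2214.0 = 310.0 C; n(e⁻) = 310.0/96500 = 0.003212 mol.
Theoretical n(Li) = n(e⁻)/1 = 0.003212 mol, i.e. m_theo = 0.003212 × 6.94 = 0.02229 g.
Efficiency = m_actual / m_theo = 0.0204 / 0.02229 = 91.5 %.

91.5 %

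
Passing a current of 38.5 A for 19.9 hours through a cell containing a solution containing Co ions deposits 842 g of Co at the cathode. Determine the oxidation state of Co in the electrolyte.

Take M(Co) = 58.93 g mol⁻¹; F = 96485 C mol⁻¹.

+2

Q = I·t = 38.50 A × 71640 s = 2758000 C, so n(e⁻) = 2758000/96485 = 28.59 mol.
n(Co) deposited = 842 / 58.93 = 14.29 mol.
Electrons per atom = n(e⁻)/n(Co) = 28.59 / 14.29 = 2.00 ≈ 2, so the ion is Co²⁺.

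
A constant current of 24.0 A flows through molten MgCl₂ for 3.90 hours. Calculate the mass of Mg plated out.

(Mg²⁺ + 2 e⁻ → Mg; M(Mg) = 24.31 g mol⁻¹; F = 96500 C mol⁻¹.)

Q = I·t = 24.00 A × 14040 s = 337000 C.
n(e⁻) = Q/F = 337000 / 96500 = 3.492 mol.
Mg²⁺ + 2 e⁻ → Mg, so n(Mg) = n(e⁻)/2 = 1.746 mol.
m = n·M = 1.746 × 24.31 = 42.4 g.

42.4 g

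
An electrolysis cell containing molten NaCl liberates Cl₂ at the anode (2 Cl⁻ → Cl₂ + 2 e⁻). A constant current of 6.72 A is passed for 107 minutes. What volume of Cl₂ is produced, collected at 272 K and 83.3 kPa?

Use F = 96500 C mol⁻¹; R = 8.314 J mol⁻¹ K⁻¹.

6.07 L

Q = I·t = 6.720 A × 6420.0 s = 43140 C.
n(e⁻) = Q/F = 43140 / 96500 = 0.4471 mol.
2 electrons are transferred per Cl₂ molecule, so n(Cl₂) = 0.4471 / 2 = 0.2235 mol.
V = nRT/P = (0.2235 × 8.314 × 272) / (83.3 × 10³ Pa) = 0.00607 m³ = 6.07 L.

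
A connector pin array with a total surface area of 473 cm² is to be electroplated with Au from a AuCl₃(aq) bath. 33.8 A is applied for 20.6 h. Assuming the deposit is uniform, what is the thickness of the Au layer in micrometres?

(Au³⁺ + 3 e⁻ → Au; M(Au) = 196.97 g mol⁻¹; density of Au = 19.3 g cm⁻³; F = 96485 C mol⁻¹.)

1870 μm

Q = I·t = 33.80 × 74160 = 2507000 C; n(e⁻) = 25.98 mol.
n(Au) = n(e⁻)/3 = 8.660 mol, so m = 8.660 × 196.97 = 1706 g.
Volume = m/ρ = 1706 / 19.3 = 88.38 cm³.
Thickness = V/A = 88.38 / 473 = 0.187 cm = 1870 μm.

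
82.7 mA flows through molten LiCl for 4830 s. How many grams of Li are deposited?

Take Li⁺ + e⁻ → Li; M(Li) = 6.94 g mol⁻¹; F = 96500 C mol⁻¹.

Q = I·t = 0.08270 A × 4830.0 s = 399.4 C.
n(e⁻) = Q/F = 399.4 / 96500 = 0.004139 mol.
Li⁺ + e⁻ → Li, so n(Li) = n(e⁻)/1 = 0.004139 mol.
m = n·M = 0.004139 × 6.94 = 0.0287 g.

0.0287 g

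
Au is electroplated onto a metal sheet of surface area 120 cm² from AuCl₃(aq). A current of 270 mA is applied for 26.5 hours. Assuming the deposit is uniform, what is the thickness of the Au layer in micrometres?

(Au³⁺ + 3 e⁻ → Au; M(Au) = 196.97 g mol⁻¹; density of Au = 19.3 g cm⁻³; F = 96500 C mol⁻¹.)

75.7 μm

Q = I·t = 0.2700 × 95400 = 25760 C; n(e⁻) = 0.2669 mol.
n(Au) = n(e⁻)/3 = 0.08897 mol, so m = 0.08897 × 196.97 = 17.53 g.
Volume = m/ρ = 17.53 / 19.3 = 0.9080 cm³.
Thickness = V/A = 0.9080 / 120 = 0.00757 cm = 75.7 μm.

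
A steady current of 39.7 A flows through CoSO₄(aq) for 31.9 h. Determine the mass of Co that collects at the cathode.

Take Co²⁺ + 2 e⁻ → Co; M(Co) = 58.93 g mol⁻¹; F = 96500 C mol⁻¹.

Q = I·t = 39.70 A × 114840 s = 4559000 C.
n(e⁻) = Q/F = 4559000 / 96500 = 47.25 mol.
Co²⁺ + 2 e⁻ → Co, so n(Co) = n(e⁻)/2 = 23.62 mol.
m = n·M = 23.62 × 58.93 = 1390 g.

1390 g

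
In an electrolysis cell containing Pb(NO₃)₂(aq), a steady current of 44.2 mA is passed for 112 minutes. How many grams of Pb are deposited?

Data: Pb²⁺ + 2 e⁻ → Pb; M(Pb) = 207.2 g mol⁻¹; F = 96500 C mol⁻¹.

Q = I·t = 0.04420 A × 6720.0 s = 297.0 C.
n(e⁻) = Q/F = 297.0 / 96500 = 0.003078 mol.
Pb²⁺ + 2 e⁻ → Pb, so n(Pb) = n(e⁻)/2 = 0.001539 mol.
m = n·M = 0.001539 × 207.2 = 0.319 g.

0.319 g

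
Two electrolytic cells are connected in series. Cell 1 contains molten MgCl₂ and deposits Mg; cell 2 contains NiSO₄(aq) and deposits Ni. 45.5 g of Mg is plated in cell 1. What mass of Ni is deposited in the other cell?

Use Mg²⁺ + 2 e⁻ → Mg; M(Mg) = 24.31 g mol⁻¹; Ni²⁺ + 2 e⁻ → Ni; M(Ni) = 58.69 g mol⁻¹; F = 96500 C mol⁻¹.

110 g

n(Mg) = 45.5 / 24.31 = 1.872 mol.
Since Mg²⁺ + 2 e⁻ → Mg, n(e⁻) passed = 2 × 1.872 = 3.743 mol.
Cells in series carry the same charge, so the same 3.743 mol of electrons passes through cell 2.
Ni²⁺ + 2 e⁻ → Ni, so n(Ni) = 3.743 / 2 = 1.872 mol.
m(Ni) = 1.872 × 58.69 = 110 g.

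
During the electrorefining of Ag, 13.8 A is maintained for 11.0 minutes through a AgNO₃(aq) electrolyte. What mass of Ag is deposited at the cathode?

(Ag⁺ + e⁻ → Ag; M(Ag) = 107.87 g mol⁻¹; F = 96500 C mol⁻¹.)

10.2 g

Q = I·t = 13.80 A × 660.00 s = 9108 C.
n(e⁻) = Q/F = 9108 / 96500 = 0.09438 mol.
Ag⁺ + e⁻ → Ag, so n(Ag) = n(e⁻)/1 = 0.09438 mol.
m = n·M = 0.09438 × 107.87 = 10.2 g.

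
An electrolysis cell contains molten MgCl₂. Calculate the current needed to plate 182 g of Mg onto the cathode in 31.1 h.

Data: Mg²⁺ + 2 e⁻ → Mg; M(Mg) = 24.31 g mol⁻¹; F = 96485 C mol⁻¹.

n(Mg) = 182 / 24.31 = 7.487 mol.
n(e⁻) = 2 × 7.487 = 14.97 mol.
Q = n(e⁻)·F = 14.97 × 96485 = 1445000 C.
I = Q/t = 1445000 / 111960 s = 12.9 A.

12.9 A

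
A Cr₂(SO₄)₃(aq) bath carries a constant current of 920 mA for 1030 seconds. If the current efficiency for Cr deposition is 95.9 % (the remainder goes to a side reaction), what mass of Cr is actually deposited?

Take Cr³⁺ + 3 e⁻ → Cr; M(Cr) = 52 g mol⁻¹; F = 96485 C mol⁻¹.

Q = I·t = 0.9200 × 1030.0 = 947.6 C.
n(e⁻) = 947.6/96485 = 0.009821 mol; theoretically n(Cr) = 0.009821/3 = 0.003274 mol, m_theo = 0.1702 g.
At 95.9 % efficiency, m_actual = 0.959 × 0.1702 = 0.163 g.

0.163 g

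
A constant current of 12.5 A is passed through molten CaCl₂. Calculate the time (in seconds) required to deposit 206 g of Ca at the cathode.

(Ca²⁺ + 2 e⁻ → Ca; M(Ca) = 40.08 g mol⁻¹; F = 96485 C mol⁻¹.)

79300 s

n(Ca) = m/M = 206 / 40.08 = 5.140 mol.
Each Ca atom requires 2 electrons, so n(e⁻) = 2 × 5.140 = 10.28 mol.
Q = n(e⁻)·F = 10.28 × 96485 = 991800 C.
t = Q/I = 991800 / 12.50 A = 79340 s.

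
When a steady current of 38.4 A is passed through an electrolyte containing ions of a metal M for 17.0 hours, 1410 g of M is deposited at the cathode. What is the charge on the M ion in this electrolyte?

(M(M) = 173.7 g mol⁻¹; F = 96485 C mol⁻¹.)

+3

Q = I·t = 38.40 A × 61200 s = 2350000 C, so n(e⁻) = 2350000/96485 = 24.36 mol.
n(M) deposited = 1410 / 173.7 = 8.117 mol.
Electrons per atom = n(e⁻)/n(M) = 24.36 / 8.117 = 3.00 ≈ 3, so the ion is M³⁺.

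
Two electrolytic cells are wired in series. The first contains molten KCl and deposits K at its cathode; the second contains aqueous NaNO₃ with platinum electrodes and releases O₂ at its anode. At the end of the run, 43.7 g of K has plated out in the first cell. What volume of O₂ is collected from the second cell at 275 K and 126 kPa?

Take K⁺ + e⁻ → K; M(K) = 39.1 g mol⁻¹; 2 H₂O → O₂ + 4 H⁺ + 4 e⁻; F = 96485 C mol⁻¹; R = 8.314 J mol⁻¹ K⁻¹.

n(K) = 43.7 / 39.1 = 1.118 mol, so n(e⁻) = 1 × 1.118 = 1.118 mol.
The cells are in series, so the same 1.118 mol of electrons passes through the second cell.
2 H₂O → O₂ + 4 H⁺ + 4 e⁻ — 4 mol e⁻ per mol O₂, so n(O₂) = 1.118/4 = 0.2794 mol.
V = nRT/P = (0.2794 × 8.314 × 275) / (126 × 10³) = 0.00507 m³ = 5.07 L.

5.07 L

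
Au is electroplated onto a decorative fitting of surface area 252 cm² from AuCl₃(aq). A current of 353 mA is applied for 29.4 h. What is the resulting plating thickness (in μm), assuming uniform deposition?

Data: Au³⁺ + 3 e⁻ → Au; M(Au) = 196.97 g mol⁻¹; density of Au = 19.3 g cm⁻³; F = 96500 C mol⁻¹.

Q = I·t = 0.3530 × 105840 = 37360 C; n(e⁻) = 0.3872 mol.
n(Au) = n(e⁻)/3 = 0.1291 mol, so m = 0.1291 × 196.97 = 25.42 g.
Volume = m/ρ = 25.42 / 19.3 = 1.317 cm³.
Thickness = V/A = 1.317 / 252 = 0.00523 cm = 52.3 μm.

52.3 μm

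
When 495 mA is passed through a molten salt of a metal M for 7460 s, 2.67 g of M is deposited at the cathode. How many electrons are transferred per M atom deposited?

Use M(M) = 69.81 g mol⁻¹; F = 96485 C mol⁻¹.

Q = I·t = 0.4950 A × 7460.0 s = 3693 C, so n(e⁻) = 3693/96485 = 0.03827 mol.
n(M) deposited = 2.67 / 69.81 = 0.03825 mol.
Electrons per atom = n(e⁻)/n(M) = 0.03827 / 0.03825 = 1.00 ≈ 1, so the ion is M⁺.

1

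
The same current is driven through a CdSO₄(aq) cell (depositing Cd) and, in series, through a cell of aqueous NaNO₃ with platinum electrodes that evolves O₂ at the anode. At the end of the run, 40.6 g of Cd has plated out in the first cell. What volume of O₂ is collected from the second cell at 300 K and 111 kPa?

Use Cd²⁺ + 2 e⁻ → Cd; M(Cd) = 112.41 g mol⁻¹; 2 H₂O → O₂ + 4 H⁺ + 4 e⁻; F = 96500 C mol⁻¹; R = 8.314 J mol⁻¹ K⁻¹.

n(Cd) = 40.6 / 112.41 = 0.3612 mol, so n(e⁻) = 2 × 0.3612 = 0.7224 mol.
The cells are in series, so the same 0.7224 mol of electrons passes through the second cell.
2 H₂O → O₂ + 4 H⁺ + 4 e⁻ — 4 mol e⁻ per mol O₂, so n(O₂) = 0.7224/4 = 0.1806 mol.
V = nRT/P = (0.1806 × 8.314 × 300) / (111 × 10³) = 0.00406 m³ = 4.06 L.

4.06 L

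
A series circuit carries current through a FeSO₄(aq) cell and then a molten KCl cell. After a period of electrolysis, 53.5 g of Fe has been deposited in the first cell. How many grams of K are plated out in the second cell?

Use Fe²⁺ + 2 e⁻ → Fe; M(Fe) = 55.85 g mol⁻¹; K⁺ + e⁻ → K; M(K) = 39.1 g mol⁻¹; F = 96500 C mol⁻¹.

74.9 g

n(Fe) = 53.5 / 55.85 = 0.9579 mol.
Since Fe²⁺ + 2 e⁻ → Fe, n(e⁻) passed = 2 × 0.9579 = 1.916 mol.
Cells in series carry the same charge, so the same 1.916 mol of electrons passes through cell 2.
K⁺ + e⁻ → K, so n(K) = 1.916 / 1 = 1.916 mol.
m(K) = 1.916 × 39.1 = 74.9 g.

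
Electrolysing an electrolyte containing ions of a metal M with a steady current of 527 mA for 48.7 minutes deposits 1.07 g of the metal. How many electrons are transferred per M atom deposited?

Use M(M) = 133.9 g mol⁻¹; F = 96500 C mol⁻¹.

2

Q = I·t = 0.5270 A × 2922.0 s = 1540 C, so n(e⁻) = 1540/96500 = 0.01596 mol.
n(M) deposited = 1.07 / 133.9 = 0.007991 mol.
Electrons per atom = n(e⁻)/n(M) = 0.01596 / 0.007991 = 2.00 ≈ 2, so the ion is M²⁺.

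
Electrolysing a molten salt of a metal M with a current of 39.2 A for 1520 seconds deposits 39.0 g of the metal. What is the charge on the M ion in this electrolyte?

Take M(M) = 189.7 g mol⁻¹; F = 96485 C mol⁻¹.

Q = I·t = 39.20 A × 1520.0 s = 59580 C, so n(e⁻) = 59580/96485 = 0.6175 mol.
n(M) deposited = 39.0 / 189.7 = 0.2056 mol.
Electrons per atom = n(e⁻)/n(M) = 0.6175 / 0.2056 = 3.00 ≈ 3, so the ion is M³⁺.

+3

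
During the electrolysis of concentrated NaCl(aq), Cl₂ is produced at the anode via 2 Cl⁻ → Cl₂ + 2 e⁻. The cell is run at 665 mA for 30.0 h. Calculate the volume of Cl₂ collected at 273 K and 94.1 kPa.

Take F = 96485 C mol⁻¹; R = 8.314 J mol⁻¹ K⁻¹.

8.98 L

Q = I·t = 0.6650 A × 108000 s = 71820 C.
n(e⁻) = Q/F = 71820 / 96485 = 0.7444 mol.
2 electrons are transferred per Cl₂ molecule, so n(Cl₂) = 0.7444 / 2 = 0.3722 mol.
V = nRT/P = (0.3722 × 8.314 × 273) / (94.1 × 10³ Pa) = 0.00898 m³ = 8.98 L.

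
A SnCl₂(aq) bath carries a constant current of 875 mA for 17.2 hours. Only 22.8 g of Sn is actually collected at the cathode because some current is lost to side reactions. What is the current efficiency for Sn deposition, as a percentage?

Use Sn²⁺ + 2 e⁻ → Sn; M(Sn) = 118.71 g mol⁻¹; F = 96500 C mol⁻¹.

Q = I·t = 0.8750 × 61920 = 54180 C; n(e⁻) = 54180/96500 = 0.5615 mol.
Theoretical n(Sn) = n(e⁻)/2 = 0.2807 mol, i.e. m_theo = 0.2807 × 118.71 = 33.32 g.
Efficiency = m_actual / m_theo = 22.8 / 33.32 = 68.4 %.

68.4 %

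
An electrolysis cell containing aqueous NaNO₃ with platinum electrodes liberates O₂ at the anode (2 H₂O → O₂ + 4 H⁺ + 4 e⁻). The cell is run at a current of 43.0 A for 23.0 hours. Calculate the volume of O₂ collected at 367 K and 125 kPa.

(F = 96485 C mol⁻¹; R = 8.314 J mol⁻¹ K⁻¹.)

Q = I·t = 43.00 A × 82800 s = 3560000 C.
n(e⁻) = Q/F = 3560000 / 96485 = 36.90 mol.
4 electrons are transferred per O₂ molecule, so n(O₂) = 36.90 / 4 = 9.225 mol.
V = nRT/P = (9.225 × 8.314 × 367) / (125 × 10³ Pa) = 0.225 m³ = 225 L.

225 L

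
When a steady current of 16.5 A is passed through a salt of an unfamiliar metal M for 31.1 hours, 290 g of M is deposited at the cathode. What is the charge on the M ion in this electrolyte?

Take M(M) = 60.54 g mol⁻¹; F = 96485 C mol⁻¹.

Q = I·t = 16.50 A × 111960 s = 1847000 C, so n(e⁻) = 1847000/96485 = 19.15 mol.
n(M) deposited = 290 / 60.54 = 4.790 mol.
Electrons per atom = n(e⁻)/n(M) = 19.15 / 4.790 = 4.00 ≈ 4, so the ion is M⁴⁺.

+4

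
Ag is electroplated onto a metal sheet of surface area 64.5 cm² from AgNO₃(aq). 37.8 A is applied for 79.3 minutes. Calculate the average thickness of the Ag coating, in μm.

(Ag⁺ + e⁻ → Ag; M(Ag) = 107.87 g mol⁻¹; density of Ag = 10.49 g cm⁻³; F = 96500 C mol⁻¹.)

Q = I·t = 37.80 × 4758.0 = 179900 C; n(e⁻) = 1.864 mol.
n(Ag) = n(e⁻)/1 = 1.864 mol, so m = 1.864 × 107.87 = 201.0 g.
Volume = m/ρ = 201.0 / 10.49 = 19.17 cm³.
Thickness = V/A = 19.17 / 64.5 = 0.297 cm = 2970 μm.

2970 μm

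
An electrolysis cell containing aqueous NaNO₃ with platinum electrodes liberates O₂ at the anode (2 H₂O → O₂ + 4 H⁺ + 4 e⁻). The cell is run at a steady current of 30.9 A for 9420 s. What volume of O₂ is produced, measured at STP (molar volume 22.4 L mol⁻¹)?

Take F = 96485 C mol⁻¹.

16.9 L

Q = I·t = 30.90 A × 9420.0 s = 291100 C.
n(e⁻) = Q/F = 291100 / 96485 = 3.017 mol.
4 electrons are transferred per O₂ molecule, so n(O₂) = 3.017 / 4 = 0.7542 mol.
V = n × V_m = 0.7542 × 22.4 = 16.9 L.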